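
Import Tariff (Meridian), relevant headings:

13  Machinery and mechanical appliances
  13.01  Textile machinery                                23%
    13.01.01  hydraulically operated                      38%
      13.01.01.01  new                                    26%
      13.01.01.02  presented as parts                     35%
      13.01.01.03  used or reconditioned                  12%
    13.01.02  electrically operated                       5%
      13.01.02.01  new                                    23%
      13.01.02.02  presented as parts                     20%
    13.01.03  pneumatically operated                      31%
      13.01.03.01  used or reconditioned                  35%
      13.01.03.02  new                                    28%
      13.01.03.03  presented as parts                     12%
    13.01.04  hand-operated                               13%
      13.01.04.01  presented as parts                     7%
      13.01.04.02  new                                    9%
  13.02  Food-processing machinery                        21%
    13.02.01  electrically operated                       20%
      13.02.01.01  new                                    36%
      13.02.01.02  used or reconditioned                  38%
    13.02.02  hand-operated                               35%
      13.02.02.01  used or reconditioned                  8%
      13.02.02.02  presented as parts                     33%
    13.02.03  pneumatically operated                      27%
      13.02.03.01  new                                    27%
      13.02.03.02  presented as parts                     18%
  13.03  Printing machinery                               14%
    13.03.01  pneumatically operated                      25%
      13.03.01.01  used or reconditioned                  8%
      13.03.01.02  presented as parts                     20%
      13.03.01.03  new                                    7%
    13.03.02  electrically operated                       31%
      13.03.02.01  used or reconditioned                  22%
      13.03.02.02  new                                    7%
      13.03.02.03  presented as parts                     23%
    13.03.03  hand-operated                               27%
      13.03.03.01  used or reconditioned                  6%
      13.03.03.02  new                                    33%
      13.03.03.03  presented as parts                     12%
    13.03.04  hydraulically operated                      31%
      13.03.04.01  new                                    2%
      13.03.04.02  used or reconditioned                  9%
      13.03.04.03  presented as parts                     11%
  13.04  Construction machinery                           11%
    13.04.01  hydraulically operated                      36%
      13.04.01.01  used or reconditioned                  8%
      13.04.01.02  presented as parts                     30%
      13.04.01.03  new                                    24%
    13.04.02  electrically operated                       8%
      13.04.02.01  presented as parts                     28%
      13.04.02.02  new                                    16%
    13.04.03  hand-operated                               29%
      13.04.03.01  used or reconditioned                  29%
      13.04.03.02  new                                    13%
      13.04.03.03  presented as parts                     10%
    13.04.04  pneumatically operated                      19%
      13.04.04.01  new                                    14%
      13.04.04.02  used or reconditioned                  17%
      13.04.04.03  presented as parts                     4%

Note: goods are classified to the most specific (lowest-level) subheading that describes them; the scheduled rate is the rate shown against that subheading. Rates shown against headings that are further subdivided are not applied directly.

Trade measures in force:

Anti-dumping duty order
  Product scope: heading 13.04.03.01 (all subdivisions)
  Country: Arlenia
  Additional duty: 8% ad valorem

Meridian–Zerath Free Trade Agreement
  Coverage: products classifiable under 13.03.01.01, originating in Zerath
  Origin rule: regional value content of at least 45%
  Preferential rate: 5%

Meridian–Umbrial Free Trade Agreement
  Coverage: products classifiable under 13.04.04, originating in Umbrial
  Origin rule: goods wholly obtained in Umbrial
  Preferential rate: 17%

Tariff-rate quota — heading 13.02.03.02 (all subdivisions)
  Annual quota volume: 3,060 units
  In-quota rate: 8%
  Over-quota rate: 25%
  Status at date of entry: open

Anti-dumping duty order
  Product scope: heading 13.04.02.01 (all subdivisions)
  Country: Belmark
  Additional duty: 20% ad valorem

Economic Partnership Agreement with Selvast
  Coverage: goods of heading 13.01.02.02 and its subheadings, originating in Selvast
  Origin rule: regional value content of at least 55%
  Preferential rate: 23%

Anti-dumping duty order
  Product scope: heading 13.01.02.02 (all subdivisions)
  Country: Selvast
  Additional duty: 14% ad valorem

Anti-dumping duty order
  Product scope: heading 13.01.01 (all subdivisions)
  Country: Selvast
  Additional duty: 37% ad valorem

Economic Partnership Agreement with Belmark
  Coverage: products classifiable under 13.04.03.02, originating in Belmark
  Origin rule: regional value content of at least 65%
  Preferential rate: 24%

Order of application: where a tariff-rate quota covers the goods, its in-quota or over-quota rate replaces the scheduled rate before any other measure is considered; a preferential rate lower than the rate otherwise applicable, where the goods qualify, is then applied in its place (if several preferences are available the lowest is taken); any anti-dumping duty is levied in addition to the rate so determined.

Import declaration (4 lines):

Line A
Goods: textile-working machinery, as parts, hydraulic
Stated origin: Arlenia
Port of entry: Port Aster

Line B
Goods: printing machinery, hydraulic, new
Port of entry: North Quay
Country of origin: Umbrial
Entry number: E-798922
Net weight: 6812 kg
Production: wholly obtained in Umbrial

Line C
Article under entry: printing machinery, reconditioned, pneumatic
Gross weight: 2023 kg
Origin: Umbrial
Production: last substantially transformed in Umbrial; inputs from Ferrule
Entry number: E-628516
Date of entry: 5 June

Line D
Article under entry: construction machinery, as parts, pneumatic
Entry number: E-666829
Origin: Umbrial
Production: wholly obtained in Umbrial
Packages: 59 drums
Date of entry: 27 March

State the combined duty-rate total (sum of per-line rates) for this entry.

49%

Line A: textile-working → 13.01; hydraulic → 13.01.01; as parts → 13.01.01.02. Scheduled 35%. No special measure applies. → 35%.
Line B: printing → 13.03; hydraulic → 13.03.04; new → 13.03.04.01. Scheduled 2%. Umbrial agreement on 13.04.04: 13.03.04.01 not covered. → 2%.
Line C: printing → 13.03; pneumatic → 13.03.01; reconditioned → 13.03.01.01. Scheduled 8%. Umbrial agreement on 13.04.04: 13.03.01.01 not covered. → 8%.
Line D: construction → 13.04; pneumatic → 13.04.04; as parts → 13.04.04.03. Scheduled 4%. Umbrial agreement on 13.04.04: wholly obtained → 17% available; preference 17% not lower than 4% → no reduction. → 4%.
Sum: 35% + 2% + 8% + 4% = 49%.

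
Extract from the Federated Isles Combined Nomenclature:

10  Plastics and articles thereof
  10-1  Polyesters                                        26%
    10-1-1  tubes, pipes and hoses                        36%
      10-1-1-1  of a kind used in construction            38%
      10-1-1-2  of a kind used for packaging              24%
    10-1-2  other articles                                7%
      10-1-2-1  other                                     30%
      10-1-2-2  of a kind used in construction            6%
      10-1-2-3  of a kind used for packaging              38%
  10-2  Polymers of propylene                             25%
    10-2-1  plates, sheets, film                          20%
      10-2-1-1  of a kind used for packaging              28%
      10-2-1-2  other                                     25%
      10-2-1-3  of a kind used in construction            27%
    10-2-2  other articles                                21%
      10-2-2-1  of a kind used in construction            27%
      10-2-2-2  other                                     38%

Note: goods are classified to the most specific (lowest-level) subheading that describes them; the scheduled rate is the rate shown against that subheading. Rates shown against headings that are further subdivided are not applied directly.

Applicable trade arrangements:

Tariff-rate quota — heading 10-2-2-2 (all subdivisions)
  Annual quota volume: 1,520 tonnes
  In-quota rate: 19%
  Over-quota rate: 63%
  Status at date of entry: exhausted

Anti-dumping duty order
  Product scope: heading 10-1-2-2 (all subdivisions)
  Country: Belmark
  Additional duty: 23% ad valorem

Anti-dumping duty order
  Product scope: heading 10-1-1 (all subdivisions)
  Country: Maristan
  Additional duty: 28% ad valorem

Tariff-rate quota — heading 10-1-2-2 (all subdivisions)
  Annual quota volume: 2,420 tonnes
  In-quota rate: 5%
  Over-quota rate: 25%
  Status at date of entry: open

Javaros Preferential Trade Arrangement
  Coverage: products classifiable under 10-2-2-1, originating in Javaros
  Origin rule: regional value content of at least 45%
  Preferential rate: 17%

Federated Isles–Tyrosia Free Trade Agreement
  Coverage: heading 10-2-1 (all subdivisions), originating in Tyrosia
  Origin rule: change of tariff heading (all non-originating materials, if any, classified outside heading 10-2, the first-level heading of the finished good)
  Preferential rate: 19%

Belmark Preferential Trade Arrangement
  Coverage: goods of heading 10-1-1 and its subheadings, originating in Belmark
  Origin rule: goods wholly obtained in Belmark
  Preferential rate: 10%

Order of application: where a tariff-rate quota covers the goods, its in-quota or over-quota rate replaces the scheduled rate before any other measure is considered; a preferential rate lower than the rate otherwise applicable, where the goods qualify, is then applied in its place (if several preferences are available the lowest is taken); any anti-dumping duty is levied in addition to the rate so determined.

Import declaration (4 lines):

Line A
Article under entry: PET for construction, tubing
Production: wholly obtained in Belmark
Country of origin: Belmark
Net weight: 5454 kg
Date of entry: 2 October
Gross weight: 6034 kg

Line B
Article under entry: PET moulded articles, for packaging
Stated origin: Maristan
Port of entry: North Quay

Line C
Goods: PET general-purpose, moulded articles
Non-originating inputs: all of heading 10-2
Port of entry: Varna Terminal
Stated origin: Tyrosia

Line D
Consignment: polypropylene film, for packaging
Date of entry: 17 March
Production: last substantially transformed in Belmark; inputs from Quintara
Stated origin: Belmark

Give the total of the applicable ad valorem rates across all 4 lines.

Line A: PET → 10-1; tubing → 10-1-1; for construction → 10-1-1-1. Scheduled 38%. Belmark agreement on 10-1-1: wholly obtained → 10% available; preferential 10%. → 10%.
Line B: PET → 10-1; moulded articles → 10-1-2; for packaging → 10-1-2-3. Scheduled 38%. No special measure applies. → 38%.
Line C: PET → 10-1; moulded articles → 10-1-2; general-purpose → 10-1-2-1. Scheduled 30%. Tyrosia agreement on 10-2-1: 10-1-2-1 not covered. → 30%.
Line D: polypropylene → 10-2; film → 10-2-1; for packaging → 10-2-1-1. Scheduled 28%. Belmark agreement on 10-1-1: 10-2-1-1 not covered. → 28%.
Sum: 10% + 38% + 30% + 28% = 106%.

106%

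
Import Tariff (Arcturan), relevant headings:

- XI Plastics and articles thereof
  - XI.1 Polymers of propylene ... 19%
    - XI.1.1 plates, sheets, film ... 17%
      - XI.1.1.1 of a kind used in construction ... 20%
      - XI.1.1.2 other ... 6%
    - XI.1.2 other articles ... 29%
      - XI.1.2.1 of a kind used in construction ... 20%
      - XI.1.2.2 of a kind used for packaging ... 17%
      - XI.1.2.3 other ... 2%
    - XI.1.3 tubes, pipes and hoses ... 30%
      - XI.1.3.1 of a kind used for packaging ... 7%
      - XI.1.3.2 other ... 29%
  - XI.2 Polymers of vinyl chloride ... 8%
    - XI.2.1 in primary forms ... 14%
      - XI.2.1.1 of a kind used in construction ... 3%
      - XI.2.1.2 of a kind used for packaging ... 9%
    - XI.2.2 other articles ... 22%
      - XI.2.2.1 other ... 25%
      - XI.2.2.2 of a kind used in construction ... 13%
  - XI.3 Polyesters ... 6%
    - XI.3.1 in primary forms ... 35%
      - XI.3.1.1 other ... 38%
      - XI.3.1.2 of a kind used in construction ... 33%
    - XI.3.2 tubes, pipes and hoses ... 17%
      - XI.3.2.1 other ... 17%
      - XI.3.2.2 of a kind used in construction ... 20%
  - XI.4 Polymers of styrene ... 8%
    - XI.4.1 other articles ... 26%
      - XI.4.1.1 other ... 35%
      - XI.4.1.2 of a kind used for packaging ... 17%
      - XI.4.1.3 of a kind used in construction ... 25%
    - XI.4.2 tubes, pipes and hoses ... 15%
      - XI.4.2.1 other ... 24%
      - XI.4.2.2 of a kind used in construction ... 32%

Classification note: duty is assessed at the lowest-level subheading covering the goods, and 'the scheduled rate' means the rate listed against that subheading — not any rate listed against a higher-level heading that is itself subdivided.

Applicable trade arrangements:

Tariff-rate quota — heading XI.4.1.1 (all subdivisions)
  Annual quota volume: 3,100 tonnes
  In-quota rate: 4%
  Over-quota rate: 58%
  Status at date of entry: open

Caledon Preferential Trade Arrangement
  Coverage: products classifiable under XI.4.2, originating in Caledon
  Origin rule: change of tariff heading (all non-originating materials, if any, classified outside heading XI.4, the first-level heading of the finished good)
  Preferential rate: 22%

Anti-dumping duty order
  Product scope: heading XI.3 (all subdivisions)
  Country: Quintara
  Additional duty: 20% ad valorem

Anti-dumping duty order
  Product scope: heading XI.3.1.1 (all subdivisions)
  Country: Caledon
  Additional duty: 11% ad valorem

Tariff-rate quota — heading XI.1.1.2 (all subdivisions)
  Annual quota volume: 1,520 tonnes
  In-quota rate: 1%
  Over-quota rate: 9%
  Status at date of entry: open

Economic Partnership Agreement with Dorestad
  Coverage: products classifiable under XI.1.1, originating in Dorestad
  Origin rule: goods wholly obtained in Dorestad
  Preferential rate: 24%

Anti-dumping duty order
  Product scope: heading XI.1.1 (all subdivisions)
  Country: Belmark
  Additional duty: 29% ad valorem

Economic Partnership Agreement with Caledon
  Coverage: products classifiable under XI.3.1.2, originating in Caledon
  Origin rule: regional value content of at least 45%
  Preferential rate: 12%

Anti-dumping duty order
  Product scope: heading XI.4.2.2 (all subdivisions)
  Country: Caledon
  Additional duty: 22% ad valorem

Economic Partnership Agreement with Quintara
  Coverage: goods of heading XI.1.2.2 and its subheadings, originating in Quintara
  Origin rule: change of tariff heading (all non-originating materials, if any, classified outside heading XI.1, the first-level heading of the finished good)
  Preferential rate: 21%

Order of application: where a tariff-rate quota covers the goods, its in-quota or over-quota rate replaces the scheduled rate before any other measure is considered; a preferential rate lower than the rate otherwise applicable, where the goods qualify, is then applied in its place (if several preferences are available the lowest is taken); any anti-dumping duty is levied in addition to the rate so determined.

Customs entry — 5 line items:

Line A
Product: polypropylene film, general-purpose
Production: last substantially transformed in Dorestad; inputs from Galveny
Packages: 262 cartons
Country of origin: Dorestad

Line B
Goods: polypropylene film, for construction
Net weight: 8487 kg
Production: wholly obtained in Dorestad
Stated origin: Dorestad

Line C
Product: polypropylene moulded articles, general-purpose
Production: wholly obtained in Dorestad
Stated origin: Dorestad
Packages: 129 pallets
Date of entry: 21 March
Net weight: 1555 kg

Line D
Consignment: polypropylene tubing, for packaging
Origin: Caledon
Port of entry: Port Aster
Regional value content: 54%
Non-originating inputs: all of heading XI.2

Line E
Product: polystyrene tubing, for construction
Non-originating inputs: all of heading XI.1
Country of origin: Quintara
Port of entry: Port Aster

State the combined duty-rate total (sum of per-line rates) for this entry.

62%

Line A: polypropylene → XI.1; film → XI.1.1; general-purpose → XI.1.1.2. Scheduled 6%. quota on XI.1.1.2 open → in-quota 1%; Dorestad agreement on XI.1.1: not wholly obtained. → 1%.
Line B: polypropylene → XI.1; film → XI.1.1; for construction → XI.1.1.1. Scheduled 20%. Dorestad agreement on XI.1.1: wholly obtained → 24% available; preference 24% not lower than 20% → no reduction. → 20%.
Line C: polypropylene → XI.1; moulded articles → XI.1.2; general-purpose → XI.1.2.3. Scheduled 2%. Dorestad agreement on XI.1.1: XI.1.2.3 not covered. → 2%.
Line D: polypropylene → XI.1; tubing → XI.1.3; for packaging → XI.1.3.1. Scheduled 7%. Caledon agreement on XI.4.2: XI.1.3.1 not covered; Caledon agreement on XI.3.1.2: XI.1.3.1 not covered. → 7%.
Line E: polystyrene → XI.4; tubing → XI.4.2; for construction → XI.4.2.2. Scheduled 32%. Quintara agreement on XI.1.2.2: XI.4.2.2 not covered. → 32%.
Sum: 1% + 20% + 2% + 7% + 32% = 62%.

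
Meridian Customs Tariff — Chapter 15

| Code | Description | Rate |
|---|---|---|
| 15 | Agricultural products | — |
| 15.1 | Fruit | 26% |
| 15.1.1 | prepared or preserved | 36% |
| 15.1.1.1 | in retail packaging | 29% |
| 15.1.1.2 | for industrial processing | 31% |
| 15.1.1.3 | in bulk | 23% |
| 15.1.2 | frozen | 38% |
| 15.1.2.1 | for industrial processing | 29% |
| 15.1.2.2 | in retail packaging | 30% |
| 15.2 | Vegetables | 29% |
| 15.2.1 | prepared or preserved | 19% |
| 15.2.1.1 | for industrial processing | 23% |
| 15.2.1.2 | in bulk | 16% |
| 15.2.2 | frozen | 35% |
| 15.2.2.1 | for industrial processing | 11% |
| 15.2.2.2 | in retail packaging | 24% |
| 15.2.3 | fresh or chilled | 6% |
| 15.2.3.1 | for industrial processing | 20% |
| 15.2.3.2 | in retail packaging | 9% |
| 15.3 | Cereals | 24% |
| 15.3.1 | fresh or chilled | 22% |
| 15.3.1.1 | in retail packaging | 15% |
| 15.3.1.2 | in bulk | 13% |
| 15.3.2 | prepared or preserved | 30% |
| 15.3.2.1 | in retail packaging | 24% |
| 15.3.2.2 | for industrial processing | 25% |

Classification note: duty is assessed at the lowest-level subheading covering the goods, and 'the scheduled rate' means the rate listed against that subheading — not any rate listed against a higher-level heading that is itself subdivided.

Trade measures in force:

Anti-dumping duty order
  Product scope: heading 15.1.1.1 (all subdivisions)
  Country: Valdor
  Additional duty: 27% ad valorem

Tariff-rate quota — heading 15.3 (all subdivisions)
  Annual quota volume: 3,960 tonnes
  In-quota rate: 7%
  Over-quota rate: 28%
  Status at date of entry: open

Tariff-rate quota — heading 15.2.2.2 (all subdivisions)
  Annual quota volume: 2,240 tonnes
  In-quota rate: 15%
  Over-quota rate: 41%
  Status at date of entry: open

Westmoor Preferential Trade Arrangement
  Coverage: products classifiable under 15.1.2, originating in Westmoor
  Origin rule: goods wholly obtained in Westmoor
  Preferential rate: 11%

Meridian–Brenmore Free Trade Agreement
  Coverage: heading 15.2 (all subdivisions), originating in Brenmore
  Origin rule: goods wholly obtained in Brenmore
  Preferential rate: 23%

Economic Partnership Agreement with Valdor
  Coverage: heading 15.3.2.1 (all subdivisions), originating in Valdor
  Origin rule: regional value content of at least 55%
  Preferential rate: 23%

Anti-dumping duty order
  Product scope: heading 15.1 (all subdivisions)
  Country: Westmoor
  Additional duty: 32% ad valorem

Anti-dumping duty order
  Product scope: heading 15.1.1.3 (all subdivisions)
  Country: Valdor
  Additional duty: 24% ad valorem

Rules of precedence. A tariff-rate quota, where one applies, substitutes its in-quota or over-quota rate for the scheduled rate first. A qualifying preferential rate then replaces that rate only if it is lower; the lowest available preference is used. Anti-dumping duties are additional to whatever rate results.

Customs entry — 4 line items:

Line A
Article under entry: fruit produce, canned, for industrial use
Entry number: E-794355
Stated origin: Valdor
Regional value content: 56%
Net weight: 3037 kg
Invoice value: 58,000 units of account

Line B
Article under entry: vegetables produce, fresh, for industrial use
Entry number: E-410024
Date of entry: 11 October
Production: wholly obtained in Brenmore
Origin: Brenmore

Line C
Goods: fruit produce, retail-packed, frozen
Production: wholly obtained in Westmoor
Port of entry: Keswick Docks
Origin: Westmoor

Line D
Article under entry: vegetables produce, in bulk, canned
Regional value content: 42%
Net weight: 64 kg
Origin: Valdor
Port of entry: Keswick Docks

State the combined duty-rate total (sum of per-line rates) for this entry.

Line A: fruit → 15.1; canned → 15.1.1; for industrial use → 15.1.1.2. Scheduled 31%. Valdor agreement on 15.3.2.1: 15.1.1.2 not covered. → 31%.
Line B: vegetables → 15.2; fresh → 15.2.3; for industrial use → 15.2.3.1. Scheduled 20%. Brenmore agreement on 15.2: wholly obtained → 23% available; preference 23% not lower than 20% → no reduction. → 20%.
Line C: fruit → 15.1; frozen → 15.1.2; retail-packed → 15.1.2.2. Scheduled 30%. Westmoor agreement on 15.1.2: wholly obtained → 11% available; preferential 11%; anti-dumping (Westmoor, 15.1): +32%; total 11% + 32% = 43%. → 43%.
Line D: vegetables → 15.2; canned → 15.2.1; in bulk → 15.2.1.2. Scheduled 16%. Valdor agreement on 15.3.2.1: 15.2.1.2 not covered. → 16%.
Sum: 31% + 20% + 43% + 16% = 110%.

110%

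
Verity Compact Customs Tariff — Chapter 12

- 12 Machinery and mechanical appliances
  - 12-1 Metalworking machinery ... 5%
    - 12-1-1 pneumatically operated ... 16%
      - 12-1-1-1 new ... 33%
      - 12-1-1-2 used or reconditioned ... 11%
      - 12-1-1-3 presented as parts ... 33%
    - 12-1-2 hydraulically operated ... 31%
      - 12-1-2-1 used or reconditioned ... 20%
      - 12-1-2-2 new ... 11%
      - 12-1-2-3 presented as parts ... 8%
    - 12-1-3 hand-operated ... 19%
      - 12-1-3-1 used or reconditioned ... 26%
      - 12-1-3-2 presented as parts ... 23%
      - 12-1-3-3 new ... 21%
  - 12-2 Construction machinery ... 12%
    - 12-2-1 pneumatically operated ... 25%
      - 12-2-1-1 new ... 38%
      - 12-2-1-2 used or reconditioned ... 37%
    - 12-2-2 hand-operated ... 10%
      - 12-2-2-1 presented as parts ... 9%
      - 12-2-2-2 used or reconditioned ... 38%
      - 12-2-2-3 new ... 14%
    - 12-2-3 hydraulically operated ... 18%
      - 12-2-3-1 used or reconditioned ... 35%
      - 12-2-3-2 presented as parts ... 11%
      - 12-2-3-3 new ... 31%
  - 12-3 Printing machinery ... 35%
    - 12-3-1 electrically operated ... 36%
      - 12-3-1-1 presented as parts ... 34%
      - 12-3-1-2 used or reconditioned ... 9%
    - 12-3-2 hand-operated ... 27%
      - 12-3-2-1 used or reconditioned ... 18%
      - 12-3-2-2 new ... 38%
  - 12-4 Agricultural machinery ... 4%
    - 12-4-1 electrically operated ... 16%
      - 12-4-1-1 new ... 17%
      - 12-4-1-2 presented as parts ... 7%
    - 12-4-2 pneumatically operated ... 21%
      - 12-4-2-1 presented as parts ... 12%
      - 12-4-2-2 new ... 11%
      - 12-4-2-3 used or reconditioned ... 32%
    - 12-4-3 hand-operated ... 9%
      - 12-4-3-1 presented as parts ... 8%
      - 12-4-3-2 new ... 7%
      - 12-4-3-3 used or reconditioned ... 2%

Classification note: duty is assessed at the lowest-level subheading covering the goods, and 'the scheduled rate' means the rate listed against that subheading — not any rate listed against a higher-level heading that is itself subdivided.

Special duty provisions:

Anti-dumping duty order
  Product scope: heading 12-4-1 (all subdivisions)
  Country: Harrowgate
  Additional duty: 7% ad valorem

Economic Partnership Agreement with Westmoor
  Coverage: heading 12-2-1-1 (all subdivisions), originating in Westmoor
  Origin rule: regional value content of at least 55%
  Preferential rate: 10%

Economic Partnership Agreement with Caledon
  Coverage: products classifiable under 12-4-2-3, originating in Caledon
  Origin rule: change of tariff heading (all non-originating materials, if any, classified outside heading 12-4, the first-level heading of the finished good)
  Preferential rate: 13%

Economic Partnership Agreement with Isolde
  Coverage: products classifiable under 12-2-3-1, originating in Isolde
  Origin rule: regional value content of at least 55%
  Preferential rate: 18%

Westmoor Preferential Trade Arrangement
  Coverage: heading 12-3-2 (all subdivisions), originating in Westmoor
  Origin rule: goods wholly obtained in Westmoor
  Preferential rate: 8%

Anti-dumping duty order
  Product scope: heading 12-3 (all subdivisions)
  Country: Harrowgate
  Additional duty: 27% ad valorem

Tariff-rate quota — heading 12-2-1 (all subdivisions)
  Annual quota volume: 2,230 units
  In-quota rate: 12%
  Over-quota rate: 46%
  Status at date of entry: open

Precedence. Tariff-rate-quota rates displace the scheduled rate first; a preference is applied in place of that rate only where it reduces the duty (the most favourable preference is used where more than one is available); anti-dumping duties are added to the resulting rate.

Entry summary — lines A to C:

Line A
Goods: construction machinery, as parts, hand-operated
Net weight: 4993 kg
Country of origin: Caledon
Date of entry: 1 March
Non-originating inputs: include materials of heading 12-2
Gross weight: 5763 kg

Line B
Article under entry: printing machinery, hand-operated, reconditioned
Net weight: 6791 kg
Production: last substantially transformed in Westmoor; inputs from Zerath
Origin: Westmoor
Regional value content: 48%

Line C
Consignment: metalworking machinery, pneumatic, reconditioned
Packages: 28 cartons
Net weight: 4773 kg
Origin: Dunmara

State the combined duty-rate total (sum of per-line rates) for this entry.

Line A: construction → 12-2; hand-operated → 12-2-2; as parts → 12-2-2-1. Scheduled 9%. Caledon agreement on 12-4-2-3: 12-2-2-1 not covered. → 9%.
Line B: printing → 12-3; hand-operated → 12-3-2; reconditioned → 12-3-2-1. Scheduled 18%. Westmoor agreement on 12-2-1-1: 12-3-2-1 not covered; Westmoor agreement on 12-3-2: not wholly obtained. → 18%.
Line C: metalworking → 12-1; pneumatic → 12-1-1; reconditioned → 12-1-1-2. Scheduled 11%. No special measure applies. → 11%.
Sum: 9% + 18% + 11% = 38%.

38%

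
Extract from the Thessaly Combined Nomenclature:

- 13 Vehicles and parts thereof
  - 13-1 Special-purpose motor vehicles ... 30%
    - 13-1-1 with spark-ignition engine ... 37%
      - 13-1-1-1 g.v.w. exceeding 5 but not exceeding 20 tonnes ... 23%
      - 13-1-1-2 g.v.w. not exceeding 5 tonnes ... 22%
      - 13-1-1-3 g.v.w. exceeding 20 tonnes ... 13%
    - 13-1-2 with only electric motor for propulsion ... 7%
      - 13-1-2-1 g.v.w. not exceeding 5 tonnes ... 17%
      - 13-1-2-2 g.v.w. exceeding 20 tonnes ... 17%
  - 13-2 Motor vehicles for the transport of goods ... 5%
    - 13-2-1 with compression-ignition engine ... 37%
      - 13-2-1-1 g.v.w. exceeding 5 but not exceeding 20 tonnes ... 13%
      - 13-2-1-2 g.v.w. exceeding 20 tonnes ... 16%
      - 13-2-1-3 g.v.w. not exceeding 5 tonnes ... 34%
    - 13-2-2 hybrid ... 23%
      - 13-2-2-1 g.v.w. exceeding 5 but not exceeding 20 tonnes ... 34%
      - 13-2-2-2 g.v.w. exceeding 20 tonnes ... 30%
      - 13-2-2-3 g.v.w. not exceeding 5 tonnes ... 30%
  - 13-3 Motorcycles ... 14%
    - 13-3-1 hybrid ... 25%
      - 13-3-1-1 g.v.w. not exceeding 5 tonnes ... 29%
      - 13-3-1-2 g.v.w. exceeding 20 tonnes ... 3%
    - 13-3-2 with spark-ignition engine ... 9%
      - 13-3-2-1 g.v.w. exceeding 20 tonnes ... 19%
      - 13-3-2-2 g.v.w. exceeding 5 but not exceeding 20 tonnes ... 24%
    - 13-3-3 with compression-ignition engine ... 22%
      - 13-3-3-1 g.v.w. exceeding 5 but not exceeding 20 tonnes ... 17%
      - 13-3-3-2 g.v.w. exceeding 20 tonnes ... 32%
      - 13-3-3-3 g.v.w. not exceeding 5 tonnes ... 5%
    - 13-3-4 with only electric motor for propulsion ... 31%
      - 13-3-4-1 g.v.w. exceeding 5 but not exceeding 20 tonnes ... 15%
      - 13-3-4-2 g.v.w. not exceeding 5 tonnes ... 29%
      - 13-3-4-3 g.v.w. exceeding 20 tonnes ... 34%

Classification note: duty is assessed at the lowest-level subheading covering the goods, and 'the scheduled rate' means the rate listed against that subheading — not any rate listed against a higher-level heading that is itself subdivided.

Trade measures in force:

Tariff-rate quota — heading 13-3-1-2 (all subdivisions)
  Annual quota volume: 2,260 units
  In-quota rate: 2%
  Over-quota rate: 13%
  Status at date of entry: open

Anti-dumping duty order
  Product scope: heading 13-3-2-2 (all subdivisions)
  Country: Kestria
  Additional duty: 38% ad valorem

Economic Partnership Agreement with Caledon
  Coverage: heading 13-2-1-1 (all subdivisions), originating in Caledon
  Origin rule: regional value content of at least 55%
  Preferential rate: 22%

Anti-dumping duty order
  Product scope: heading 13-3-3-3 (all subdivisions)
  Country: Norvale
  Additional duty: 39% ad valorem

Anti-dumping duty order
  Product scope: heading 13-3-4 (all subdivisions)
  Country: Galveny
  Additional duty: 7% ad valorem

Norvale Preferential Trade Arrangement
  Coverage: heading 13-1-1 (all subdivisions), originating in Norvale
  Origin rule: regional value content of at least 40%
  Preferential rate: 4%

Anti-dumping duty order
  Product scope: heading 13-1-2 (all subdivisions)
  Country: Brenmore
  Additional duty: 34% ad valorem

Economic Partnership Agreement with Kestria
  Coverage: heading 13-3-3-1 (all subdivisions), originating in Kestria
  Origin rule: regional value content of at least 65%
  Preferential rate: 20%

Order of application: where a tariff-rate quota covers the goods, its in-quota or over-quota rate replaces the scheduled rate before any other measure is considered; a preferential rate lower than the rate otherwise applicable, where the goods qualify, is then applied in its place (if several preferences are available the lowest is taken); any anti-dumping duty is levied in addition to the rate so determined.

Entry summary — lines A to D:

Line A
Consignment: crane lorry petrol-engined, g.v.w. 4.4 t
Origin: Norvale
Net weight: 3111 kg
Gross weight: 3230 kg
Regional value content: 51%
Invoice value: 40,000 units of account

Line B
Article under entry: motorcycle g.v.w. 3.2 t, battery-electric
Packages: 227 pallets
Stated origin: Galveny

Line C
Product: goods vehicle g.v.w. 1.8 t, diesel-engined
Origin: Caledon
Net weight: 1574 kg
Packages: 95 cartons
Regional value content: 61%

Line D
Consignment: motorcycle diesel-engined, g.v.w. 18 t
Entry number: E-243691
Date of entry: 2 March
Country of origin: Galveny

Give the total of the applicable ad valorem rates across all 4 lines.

91%

Line A: crane lorry → 13-1; petrol-engined → 13-1-1; g.v.w. 4.4 t → 13-1-1-2. Scheduled 22%. Norvale agreement on 13-1-1: RVC ≥ 40% → 4% available; preferential 4%. → 4%.
Line B: motorcycle → 13-3; battery-electric → 13-3-4; g.v.w. 3.2 t → 13-3-4-2. Scheduled 29%. anti-dumping (Galveny, 13-3-4): +7%; total 29% + 7% = 36%. → 36%.
Line C: goods vehicle → 13-2; diesel-engined → 13-2-1; g.v.w. 1.8 t → 13-2-1-3. Scheduled 34%. Caledon agreement on 13-2-1-1: 13-2-1-3 not covered. → 34%.
Line D: motorcycle → 13-3; diesel-engined → 13-3-3; g.v.w. 18 t → 13-3-3-1. Scheduled 17%. No special measure applies. → 17%.
Sum: 4% + 36% + 34% + 17% = 91%.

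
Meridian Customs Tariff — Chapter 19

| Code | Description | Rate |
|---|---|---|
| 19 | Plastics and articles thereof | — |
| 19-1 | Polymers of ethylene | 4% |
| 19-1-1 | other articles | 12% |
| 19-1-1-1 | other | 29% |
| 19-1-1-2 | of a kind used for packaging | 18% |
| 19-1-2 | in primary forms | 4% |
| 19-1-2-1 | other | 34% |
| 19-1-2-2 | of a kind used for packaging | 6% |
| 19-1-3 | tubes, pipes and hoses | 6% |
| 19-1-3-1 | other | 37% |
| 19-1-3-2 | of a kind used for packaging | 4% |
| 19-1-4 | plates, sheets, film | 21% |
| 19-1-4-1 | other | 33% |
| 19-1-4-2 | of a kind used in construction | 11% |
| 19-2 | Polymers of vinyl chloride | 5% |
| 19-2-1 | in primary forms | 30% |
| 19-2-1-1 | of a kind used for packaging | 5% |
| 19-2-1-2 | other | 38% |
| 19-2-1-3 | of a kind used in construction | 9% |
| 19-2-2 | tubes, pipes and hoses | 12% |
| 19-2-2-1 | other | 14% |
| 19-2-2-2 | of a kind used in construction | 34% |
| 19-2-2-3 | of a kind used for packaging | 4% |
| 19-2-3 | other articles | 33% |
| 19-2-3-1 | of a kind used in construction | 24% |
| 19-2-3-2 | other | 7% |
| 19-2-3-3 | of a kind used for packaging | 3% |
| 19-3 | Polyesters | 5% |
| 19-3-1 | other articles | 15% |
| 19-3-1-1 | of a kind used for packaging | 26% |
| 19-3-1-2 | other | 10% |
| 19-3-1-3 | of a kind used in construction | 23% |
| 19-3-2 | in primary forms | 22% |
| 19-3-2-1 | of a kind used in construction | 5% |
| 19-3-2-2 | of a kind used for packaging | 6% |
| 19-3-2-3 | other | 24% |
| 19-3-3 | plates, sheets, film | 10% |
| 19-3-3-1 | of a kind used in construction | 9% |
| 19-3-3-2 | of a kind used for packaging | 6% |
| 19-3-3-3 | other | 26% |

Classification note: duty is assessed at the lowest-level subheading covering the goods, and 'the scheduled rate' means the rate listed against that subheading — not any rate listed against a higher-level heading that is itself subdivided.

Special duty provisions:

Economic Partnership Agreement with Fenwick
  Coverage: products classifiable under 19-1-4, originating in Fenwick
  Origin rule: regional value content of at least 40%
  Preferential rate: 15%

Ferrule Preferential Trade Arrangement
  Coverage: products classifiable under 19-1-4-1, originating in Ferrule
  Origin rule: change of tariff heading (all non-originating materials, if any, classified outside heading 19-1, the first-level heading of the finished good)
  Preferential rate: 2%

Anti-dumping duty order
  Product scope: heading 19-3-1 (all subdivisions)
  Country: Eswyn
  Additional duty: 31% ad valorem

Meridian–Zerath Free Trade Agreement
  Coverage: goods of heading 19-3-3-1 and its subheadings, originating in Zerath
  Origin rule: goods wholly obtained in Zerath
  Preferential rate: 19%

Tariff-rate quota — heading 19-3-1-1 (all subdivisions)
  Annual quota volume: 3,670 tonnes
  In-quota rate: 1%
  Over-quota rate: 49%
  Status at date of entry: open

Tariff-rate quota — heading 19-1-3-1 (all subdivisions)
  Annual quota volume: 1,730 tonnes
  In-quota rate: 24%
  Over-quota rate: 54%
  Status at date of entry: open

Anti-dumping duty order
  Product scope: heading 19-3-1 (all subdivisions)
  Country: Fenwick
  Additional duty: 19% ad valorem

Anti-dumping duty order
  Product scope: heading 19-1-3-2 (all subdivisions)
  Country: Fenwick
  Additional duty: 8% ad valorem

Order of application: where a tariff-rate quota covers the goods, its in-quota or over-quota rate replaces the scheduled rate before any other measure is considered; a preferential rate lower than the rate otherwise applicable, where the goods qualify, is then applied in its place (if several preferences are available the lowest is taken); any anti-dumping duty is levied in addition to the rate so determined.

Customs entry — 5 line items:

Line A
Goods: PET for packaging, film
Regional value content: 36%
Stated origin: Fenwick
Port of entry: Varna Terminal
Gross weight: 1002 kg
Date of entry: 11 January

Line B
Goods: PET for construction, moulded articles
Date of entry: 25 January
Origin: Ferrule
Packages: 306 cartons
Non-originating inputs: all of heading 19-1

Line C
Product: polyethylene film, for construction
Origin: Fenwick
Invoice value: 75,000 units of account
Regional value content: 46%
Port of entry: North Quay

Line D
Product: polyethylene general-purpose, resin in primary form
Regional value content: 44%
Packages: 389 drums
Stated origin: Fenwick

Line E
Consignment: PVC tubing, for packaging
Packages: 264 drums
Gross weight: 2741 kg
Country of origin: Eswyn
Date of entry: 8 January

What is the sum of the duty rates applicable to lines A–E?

78%

Line A: PET → 19-3; film → 19-3-3; for packaging → 19-3-3-2. Scheduled 6%. Fenwick agreement on 19-1-4: 19-3-3-2 not covered. → 6%.
Line B: PET → 19-3; moulded articles → 19-3-1; for construction → 19-3-1-3. Scheduled 23%. Ferrule agreement on 19-1-4-1: 19-3-1-3 not covered. → 23%.
Line C: polyethylene → 19-1; film → 19-1-4; for construction → 19-1-4-2. Scheduled 11%. Fenwick agreement on 19-1-4: RVC ≥ 40% → 15% available; preference 15% not lower than 11% → no reduction. → 11%.
Line D: polyethylene → 19-1; resin in primary form → 19-1-2; general-purpose → 19-1-2-1. Scheduled 34%. Fenwick agreement on 19-1-4: 19-1-2-1 not covered. → 34%.
Line E: PVC → 19-2; tubing → 19-2-2; for packaging → 19-2-2-3. Scheduled 4%. No special measure applies. → 4%.
Sum: 6% + 23% + 11% + 34% + 4% = 78%.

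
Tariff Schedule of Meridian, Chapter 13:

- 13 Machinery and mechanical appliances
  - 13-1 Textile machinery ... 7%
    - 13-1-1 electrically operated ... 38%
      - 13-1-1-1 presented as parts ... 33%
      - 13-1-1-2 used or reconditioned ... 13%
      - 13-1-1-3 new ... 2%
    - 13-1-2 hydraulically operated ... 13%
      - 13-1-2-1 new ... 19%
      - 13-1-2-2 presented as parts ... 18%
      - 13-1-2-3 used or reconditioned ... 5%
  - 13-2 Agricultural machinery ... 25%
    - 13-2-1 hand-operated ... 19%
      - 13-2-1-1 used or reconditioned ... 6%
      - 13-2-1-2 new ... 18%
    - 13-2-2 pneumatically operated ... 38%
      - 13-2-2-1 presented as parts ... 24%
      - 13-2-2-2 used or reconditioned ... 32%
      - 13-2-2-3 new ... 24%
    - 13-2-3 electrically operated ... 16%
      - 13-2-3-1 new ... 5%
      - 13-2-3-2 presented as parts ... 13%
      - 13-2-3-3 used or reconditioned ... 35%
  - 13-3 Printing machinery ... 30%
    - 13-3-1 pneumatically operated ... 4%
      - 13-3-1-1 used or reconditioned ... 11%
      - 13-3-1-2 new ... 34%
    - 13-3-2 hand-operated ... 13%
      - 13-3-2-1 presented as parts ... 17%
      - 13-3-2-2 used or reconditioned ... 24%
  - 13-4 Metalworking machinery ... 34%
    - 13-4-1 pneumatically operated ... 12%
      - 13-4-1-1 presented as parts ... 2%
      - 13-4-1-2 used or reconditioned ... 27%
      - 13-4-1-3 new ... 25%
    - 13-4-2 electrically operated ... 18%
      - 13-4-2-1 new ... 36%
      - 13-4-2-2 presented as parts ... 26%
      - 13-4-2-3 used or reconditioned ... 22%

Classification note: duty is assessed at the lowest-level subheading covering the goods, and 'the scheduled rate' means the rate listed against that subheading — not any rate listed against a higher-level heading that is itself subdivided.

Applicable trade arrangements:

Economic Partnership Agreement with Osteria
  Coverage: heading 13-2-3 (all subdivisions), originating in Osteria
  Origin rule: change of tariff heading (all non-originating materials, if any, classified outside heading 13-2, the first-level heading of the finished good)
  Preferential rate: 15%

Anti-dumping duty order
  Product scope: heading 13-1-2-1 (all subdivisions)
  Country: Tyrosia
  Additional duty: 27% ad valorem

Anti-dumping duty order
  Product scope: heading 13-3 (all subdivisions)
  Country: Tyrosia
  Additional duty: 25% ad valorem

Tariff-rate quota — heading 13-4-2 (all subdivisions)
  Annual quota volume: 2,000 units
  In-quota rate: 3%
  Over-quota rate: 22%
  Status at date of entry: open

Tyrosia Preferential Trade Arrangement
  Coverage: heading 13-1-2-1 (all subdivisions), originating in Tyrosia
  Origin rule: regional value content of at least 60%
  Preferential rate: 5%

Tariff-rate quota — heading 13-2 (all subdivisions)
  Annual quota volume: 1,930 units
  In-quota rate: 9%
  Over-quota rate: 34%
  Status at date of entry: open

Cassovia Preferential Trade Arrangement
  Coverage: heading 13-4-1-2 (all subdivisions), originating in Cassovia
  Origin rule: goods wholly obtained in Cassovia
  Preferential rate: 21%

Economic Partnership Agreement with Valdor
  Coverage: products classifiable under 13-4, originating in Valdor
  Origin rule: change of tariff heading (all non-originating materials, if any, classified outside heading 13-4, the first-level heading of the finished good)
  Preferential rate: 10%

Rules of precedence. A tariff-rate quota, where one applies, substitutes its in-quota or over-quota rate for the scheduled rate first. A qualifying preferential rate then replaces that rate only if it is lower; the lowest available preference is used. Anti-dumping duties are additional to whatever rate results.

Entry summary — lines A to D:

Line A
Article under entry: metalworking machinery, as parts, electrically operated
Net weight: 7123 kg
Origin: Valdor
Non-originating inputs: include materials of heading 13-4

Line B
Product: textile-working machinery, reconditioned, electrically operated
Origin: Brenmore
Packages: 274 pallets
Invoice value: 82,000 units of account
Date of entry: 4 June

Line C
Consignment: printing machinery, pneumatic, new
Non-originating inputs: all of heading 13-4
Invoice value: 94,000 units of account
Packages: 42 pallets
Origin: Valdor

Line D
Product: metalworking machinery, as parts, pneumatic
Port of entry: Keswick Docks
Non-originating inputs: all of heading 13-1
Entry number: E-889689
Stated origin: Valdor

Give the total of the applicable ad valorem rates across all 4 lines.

Line A: metalworking → 13-4; electrically operated → 13-4-2; as parts → 13-4-2-2. Scheduled 26%. quota on 13-4-2 open → in-quota 3%; Valdor agreement on 13-4: CTH not met. → 3%.
Line B: textile-working → 13-1; electrically operated → 13-1-1; reconditioned → 13-1-1-2. Scheduled 13%. No special measure applies. → 13%.
Line C: printing → 13-3; pneumatic → 13-3-1; new → 13-3-1-2. Scheduled 34%. Valdor agreement on 13-4: 13-3-1-2 not covered. → 34%.
Line D: metalworking → 13-4; pneumatic → 13-4-1; as parts → 13-4-1-1. Scheduled 2%. Valdor agreement on 13-4: CTH met → 10% available; preference 10% not lower than 2% → no reduction. → 2%.
Sum: 3% + 13% + 34% + 2% = 52%.

52%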